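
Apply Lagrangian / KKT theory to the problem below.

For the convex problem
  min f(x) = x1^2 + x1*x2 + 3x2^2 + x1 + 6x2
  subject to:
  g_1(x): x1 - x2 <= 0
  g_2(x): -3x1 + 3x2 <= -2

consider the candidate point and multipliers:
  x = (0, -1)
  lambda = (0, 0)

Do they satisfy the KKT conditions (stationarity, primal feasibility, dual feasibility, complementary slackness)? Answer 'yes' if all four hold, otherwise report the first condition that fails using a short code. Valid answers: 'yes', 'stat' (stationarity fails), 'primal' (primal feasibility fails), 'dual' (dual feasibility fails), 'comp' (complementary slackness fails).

Gradient of f: grad f(x) = Q x + c = (0, 0)
Constraint values g_i(x) = a_i^T x - b_i:
  g_1((0, -1)) = 1
  g_2((0, -1)) = -1
Stationarity residual: grad f(x) + sum_i lambda_i a_i = (0, 0)
  -> stationarity OK
Primal feasibility (all g_i <= 0): FAILS
Dual feasibility (all lambda_i >= 0): OK
Complementary slackness (lambda_i * g_i(x) = 0 for all i): OK

Verdict: the first failing condition is primal_feasibility -> primal.

primal


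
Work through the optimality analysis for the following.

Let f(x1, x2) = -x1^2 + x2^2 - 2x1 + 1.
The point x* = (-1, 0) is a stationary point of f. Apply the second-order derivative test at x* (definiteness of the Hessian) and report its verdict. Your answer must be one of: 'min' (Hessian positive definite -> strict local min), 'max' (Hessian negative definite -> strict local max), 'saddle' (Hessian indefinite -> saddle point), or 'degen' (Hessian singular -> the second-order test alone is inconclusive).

Compute the Hessian H = grad^2 f:
  H = [[-2, 0], [0, 2]]
Verify stationarity: grad f(x*) = H x* + g = (0, 0).
Eigenvalues of H: -2, 2.
Eigenvalues have mixed signs, so H is indefinite -> x* is a saddle point.

saddle


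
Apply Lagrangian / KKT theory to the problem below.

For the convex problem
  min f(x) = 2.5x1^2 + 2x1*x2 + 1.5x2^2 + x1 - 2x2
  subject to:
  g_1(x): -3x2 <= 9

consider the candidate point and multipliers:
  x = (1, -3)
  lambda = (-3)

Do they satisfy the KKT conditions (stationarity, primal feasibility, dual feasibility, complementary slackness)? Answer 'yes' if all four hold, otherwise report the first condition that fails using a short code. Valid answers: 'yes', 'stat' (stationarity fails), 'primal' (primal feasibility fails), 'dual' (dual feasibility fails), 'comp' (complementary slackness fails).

Gradient of f: grad f(x) = Q x + c = (0, -9)
Constraint values g_i(x) = a_i^T x - b_i:
  g_1((1, -3)) = 0
Stationarity residual: grad f(x) + sum_i lambda_i a_i = (0, 0)
  -> stationarity OK
Primal feasibility (all g_i <= 0): OK
Dual feasibility (all lambda_i >= 0): FAILS
Complementary slackness (lambda_i * g_i(x) = 0 for all i): OK

Verdict: the first failing condition is dual_feasibility -> dual.

dual


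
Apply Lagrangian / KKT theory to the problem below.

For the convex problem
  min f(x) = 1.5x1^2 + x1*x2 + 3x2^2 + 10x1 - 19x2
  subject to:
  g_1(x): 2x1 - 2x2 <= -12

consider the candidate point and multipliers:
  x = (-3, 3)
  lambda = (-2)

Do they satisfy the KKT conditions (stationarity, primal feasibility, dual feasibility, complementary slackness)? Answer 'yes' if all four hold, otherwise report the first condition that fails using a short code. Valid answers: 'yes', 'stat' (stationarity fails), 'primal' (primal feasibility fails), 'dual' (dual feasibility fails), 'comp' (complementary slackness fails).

Gradient of f: grad f(x) = Q x + c = (4, -4)
Constraint values g_i(x) = a_i^T x - b_i:
  g_1((-3, 3)) = 0
Stationarity residual: grad f(x) + sum_i lambda_i a_i = (0, 0)
  -> stationarity OK
Primal feasibility (all g_i <= 0): OK
Dual feasibility (all lambda_i >= 0): FAILS
Complementary slackness (lambda_i * g_i(x) = 0 for all i): OK

Verdict: the first failing condition is dual_feasibility -> dual.

dual


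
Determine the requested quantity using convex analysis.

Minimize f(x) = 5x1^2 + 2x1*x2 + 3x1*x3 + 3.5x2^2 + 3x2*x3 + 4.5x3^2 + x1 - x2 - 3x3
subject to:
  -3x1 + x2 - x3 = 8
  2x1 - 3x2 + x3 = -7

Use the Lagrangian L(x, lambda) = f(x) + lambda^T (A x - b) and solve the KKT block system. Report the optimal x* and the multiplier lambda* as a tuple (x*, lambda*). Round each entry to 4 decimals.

Form the Lagrangian:
  L(x, lambda) = (1/2) x^T Q x + c^T x + lambda^T (A x - b)
Stationarity (grad_x L = 0): Q x + c + A^T lambda = 0.
Primal feasibility: A x = b.

This gives the KKT block system:
  [ Q   A^T ] [ x     ]   [-c ]
  [ A    0  ] [ lambda ] = [ b ]

Solving the linear system:
  x*      = (-2.4932, 0.7466, 0.226)
  lambda* = (-9.3493, -3.1438)
  f(x*)   = 24.4349

x* = (-2.4932, 0.7466, 0.226), lambda* = (-9.3493, -3.1438)


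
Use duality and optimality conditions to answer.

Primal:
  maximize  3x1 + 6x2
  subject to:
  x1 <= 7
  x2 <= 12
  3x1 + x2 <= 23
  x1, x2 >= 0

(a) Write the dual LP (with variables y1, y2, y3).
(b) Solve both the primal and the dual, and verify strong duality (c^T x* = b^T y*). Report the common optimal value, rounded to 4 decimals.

The standard primal-dual pair for 'max c^T x s.t. A x <= b, x >= 0' is:
  Dual:  min b^T y  s.t.  A^T y >= c,  y >= 0.

So the dual LP is:
  minimize  7y1 + 12y2 + 23y3
  subject to:
    y1 + 3y3 >= 3
    y2 + y3 >= 6
    y1, y2, y3 >= 0

Solving the primal: x* = (3.6667, 12).
  primal value c^T x* = 83.
Solving the dual: y* = (0, 5, 1).
  dual value b^T y* = 83.
Strong duality: c^T x* = b^T y*. Confirmed.

83


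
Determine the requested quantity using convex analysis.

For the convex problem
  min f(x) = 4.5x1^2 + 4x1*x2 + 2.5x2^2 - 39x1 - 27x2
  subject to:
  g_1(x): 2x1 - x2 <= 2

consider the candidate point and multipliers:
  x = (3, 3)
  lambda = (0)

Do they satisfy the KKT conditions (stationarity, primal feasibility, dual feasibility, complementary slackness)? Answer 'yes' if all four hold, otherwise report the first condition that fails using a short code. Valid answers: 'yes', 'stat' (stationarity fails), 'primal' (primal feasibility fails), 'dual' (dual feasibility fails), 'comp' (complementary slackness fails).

Gradient of f: grad f(x) = Q x + c = (0, 0)
Constraint values g_i(x) = a_i^T x - b_i:
  g_1((3, 3)) = 1
Stationarity residual: grad f(x) + sum_i lambda_i a_i = (0, 0)
  -> stationarity OK
Primal feasibility (all g_i <= 0): FAILS
Dual feasibility (all lambda_i >= 0): OK
Complementary slackness (lambda_i * g_i(x) = 0 for all i): OK

Verdict: the first failing condition is primal_feasibility -> primal.

primal


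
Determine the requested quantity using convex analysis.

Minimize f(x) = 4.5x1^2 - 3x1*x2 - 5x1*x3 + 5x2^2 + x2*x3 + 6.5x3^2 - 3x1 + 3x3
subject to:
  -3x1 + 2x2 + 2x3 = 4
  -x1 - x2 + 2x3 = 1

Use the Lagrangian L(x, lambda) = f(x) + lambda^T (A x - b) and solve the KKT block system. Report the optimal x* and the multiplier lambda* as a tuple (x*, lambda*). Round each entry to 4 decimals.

Form the Lagrangian:
  L(x, lambda) = (1/2) x^T Q x + c^T x + lambda^T (A x - b)
Stationarity (grad_x L = 0): Q x + c + A^T lambda = 0.
Primal feasibility: A x = b.

This gives the KKT block system:
  [ Q   A^T ] [ x     ]   [-c ]
  [ A    0  ] [ lambda ] = [ b ]

Solving the linear system:
  x*      = (-0.9333, 0.3778, 0.2222)
  lambda* = (-4.0889, -1.3778)
  f(x*)   = 10.6

x* = (-0.9333, 0.3778, 0.2222), lambda* = (-4.0889, -1.3778)


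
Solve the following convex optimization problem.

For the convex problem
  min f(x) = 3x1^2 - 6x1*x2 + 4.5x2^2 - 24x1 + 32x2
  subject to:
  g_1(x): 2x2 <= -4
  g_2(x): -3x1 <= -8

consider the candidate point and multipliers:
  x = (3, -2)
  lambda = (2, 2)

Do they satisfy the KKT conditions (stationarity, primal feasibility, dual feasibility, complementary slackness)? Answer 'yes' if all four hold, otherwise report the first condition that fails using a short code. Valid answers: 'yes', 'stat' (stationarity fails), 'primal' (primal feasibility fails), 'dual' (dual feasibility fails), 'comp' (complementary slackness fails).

Gradient of f: grad f(x) = Q x + c = (6, -4)
Constraint values g_i(x) = a_i^T x - b_i:
  g_1((3, -2)) = 0
  g_2((3, -2)) = -1
Stationarity residual: grad f(x) + sum_i lambda_i a_i = (0, 0)
  -> stationarity OK
Primal feasibility (all g_i <= 0): OK
Dual feasibility (all lambda_i >= 0): OK
Complementary slackness (lambda_i * g_i(x) = 0 for all i): FAILS

Verdict: the first failing condition is complementary_slackness -> comp.

comp


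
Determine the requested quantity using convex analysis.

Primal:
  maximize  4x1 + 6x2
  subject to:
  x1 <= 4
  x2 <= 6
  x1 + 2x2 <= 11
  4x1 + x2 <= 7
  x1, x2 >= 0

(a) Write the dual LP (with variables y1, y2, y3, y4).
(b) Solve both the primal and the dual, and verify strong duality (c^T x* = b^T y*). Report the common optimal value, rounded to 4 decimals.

The standard primal-dual pair for 'max c^T x s.t. A x <= b, x >= 0' is:
  Dual:  min b^T y  s.t.  A^T y >= c,  y >= 0.

So the dual LP is:
  minimize  4y1 + 6y2 + 11y3 + 7y4
  subject to:
    y1 + y3 + 4y4 >= 4
    y2 + 2y3 + y4 >= 6
    y1, y2, y3, y4 >= 0

Solving the primal: x* = (0.4286, 5.2857).
  primal value c^T x* = 33.4286.
Solving the dual: y* = (0, 0, 2.8571, 0.2857).
  dual value b^T y* = 33.4286.
Strong duality: c^T x* = b^T y*. Confirmed.

33.4286


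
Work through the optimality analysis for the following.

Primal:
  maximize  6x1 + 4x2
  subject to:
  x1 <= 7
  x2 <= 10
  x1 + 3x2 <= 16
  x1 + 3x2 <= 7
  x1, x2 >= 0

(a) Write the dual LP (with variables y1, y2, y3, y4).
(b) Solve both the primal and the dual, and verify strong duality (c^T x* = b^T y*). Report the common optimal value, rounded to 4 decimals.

The standard primal-dual pair for 'max c^T x s.t. A x <= b, x >= 0' is:
  Dual:  min b^T y  s.t.  A^T y >= c,  y >= 0.

So the dual LP is:
  minimize  7y1 + 10y2 + 16y3 + 7y4
  subject to:
    y1 + y3 + y4 >= 6
    y2 + 3y3 + 3y4 >= 4
    y1, y2, y3, y4 >= 0

Solving the primal: x* = (7, 0).
  primal value c^T x* = 42.
Solving the dual: y* = (4.6667, 0, 0, 1.3333).
  dual value b^T y* = 42.
Strong duality: c^T x* = b^T y*. Confirmed.

42


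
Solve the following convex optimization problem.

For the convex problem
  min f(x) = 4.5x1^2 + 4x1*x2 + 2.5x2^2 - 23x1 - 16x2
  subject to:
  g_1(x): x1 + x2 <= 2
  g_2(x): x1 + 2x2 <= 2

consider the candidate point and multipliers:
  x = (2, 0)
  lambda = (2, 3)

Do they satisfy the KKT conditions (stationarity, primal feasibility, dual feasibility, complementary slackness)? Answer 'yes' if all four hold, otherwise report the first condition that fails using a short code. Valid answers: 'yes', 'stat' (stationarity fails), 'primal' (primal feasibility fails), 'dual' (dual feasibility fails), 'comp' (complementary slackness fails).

Gradient of f: grad f(x) = Q x + c = (-5, -8)
Constraint values g_i(x) = a_i^T x - b_i:
  g_1((2, 0)) = 0
  g_2((2, 0)) = 0
Stationarity residual: grad f(x) + sum_i lambda_i a_i = (0, 0)
  -> stationarity OK
Primal feasibility (all g_i <= 0): OK
Dual feasibility (all lambda_i >= 0): OK
Complementary slackness (lambda_i * g_i(x) = 0 for all i): OK

Verdict: yes, KKT holds.

yes


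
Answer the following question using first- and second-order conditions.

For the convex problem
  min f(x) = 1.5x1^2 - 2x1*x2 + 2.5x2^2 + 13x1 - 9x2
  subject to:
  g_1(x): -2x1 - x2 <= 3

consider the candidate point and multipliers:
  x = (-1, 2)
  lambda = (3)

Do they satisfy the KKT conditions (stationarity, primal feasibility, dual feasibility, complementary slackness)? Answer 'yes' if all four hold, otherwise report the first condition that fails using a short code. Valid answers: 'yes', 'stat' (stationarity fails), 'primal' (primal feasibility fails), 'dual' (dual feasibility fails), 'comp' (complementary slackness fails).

Gradient of f: grad f(x) = Q x + c = (6, 3)
Constraint values g_i(x) = a_i^T x - b_i:
  g_1((-1, 2)) = -3
Stationarity residual: grad f(x) + sum_i lambda_i a_i = (0, 0)
  -> stationarity OK
Primal feasibility (all g_i <= 0): OK
Dual feasibility (all lambda_i >= 0): OK
Complementary slackness (lambda_i * g_i(x) = 0 for all i): FAILS

Verdict: the first failing condition is complementary_slackness -> comp.

comp


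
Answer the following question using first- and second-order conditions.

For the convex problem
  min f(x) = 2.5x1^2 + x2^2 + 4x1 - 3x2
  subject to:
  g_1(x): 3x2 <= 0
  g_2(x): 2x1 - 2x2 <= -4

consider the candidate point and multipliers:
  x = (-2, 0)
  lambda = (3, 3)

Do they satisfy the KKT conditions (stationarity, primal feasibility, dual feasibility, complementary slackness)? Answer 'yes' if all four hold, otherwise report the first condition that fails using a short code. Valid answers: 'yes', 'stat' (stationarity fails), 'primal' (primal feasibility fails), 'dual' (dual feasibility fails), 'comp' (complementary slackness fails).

Gradient of f: grad f(x) = Q x + c = (-6, -3)
Constraint values g_i(x) = a_i^T x - b_i:
  g_1((-2, 0)) = 0
  g_2((-2, 0)) = 0
Stationarity residual: grad f(x) + sum_i lambda_i a_i = (0, 0)
  -> stationarity OK
Primal feasibility (all g_i <= 0): OK
Dual feasibility (all lambda_i >= 0): OK
Complementary slackness (lambda_i * g_i(x) = 0 for all i): OK

Verdict: yes, KKT holds.

yes


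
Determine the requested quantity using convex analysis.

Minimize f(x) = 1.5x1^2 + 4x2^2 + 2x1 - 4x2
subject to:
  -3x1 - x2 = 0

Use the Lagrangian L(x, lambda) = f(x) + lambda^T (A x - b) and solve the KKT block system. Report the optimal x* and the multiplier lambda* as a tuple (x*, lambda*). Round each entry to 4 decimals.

Form the Lagrangian:
  L(x, lambda) = (1/2) x^T Q x + c^T x + lambda^T (A x - b)
Stationarity (grad_x L = 0): Q x + c + A^T lambda = 0.
Primal feasibility: A x = b.

This gives the KKT block system:
  [ Q   A^T ] [ x     ]   [-c ]
  [ A    0  ] [ lambda ] = [ b ]

Solving the linear system:
  x*      = (-0.1867, 0.56)
  lambda* = (0.48)
  f(x*)   = -1.3067

x* = (-0.1867, 0.56), lambda* = (0.48)


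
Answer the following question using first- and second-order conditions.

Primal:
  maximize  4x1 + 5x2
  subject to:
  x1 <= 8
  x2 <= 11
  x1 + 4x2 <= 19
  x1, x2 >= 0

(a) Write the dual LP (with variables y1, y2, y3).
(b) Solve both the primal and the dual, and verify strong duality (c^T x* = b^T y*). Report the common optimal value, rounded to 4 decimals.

The standard primal-dual pair for 'max c^T x s.t. A x <= b, x >= 0' is:
  Dual:  min b^T y  s.t.  A^T y >= c,  y >= 0.

So the dual LP is:
  minimize  8y1 + 11y2 + 19y3
  subject to:
    y1 + y3 >= 4
    y2 + 4y3 >= 5
    y1, y2, y3 >= 0

Solving the primal: x* = (8, 2.75).
  primal value c^T x* = 45.75.
Solving the dual: y* = (2.75, 0, 1.25).
  dual value b^T y* = 45.75.
Strong duality: c^T x* = b^T y*. Confirmed.

45.75


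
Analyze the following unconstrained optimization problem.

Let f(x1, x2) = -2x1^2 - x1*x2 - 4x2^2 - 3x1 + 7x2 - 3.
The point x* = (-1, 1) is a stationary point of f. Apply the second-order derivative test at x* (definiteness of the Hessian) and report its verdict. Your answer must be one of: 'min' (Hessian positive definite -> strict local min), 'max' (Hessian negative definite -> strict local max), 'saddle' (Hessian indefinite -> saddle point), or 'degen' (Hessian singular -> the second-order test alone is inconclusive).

Compute the Hessian H = grad^2 f:
  H = [[-4, -1], [-1, -8]]
Verify stationarity: grad f(x*) = H x* + g = (0, 0).
Eigenvalues of H: -8.2361, -3.7639.
Both eigenvalues < 0, so H is negative definite -> x* is a strict local max.

max


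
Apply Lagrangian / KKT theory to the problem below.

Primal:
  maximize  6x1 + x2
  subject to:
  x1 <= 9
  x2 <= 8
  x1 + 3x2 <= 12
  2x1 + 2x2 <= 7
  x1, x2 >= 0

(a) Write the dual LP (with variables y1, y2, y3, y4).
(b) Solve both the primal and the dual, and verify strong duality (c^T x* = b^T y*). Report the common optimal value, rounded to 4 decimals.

The standard primal-dual pair for 'max c^T x s.t. A x <= b, x >= 0' is:
  Dual:  min b^T y  s.t.  A^T y >= c,  y >= 0.

So the dual LP is:
  minimize  9y1 + 8y2 + 12y3 + 7y4
  subject to:
    y1 + y3 + 2y4 >= 6
    y2 + 3y3 + 2y4 >= 1
    y1, y2, y3, y4 >= 0

Solving the primal: x* = (3.5, 0).
  primal value c^T x* = 21.
Solving the dual: y* = (0, 0, 0, 3).
  dual value b^T y* = 21.
Strong duality: c^T x* = b^T y*. Confirmed.

21


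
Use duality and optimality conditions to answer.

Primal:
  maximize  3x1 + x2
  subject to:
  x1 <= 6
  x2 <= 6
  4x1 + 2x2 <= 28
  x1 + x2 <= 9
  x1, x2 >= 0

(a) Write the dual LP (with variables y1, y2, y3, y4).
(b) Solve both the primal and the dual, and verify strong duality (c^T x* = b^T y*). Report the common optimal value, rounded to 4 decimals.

The standard primal-dual pair for 'max c^T x s.t. A x <= b, x >= 0' is:
  Dual:  min b^T y  s.t.  A^T y >= c,  y >= 0.

So the dual LP is:
  minimize  6y1 + 6y2 + 28y3 + 9y4
  subject to:
    y1 + 4y3 + y4 >= 3
    y2 + 2y3 + y4 >= 1
    y1, y2, y3, y4 >= 0

Solving the primal: x* = (6, 2).
  primal value c^T x* = 20.
Solving the dual: y* = (1, 0, 0.5, 0).
  dual value b^T y* = 20.
Strong duality: c^T x* = b^T y*. Confirmed.

20


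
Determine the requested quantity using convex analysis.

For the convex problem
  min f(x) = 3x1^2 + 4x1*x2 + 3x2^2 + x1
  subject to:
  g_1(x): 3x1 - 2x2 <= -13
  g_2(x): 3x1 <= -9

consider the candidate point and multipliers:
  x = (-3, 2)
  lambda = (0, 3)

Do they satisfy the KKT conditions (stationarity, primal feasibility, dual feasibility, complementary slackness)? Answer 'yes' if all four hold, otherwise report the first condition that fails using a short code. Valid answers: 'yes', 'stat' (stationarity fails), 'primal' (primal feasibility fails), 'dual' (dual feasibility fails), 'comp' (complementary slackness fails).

Gradient of f: grad f(x) = Q x + c = (-9, 0)
Constraint values g_i(x) = a_i^T x - b_i:
  g_1((-3, 2)) = 0
  g_2((-3, 2)) = 0
Stationarity residual: grad f(x) + sum_i lambda_i a_i = (0, 0)
  -> stationarity OK
Primal feasibility (all g_i <= 0): OK
Dual feasibility (all lambda_i >= 0): OK
Complementary slackness (lambda_i * g_i(x) = 0 for all i): OK

Verdict: yes, KKT holds.

yes


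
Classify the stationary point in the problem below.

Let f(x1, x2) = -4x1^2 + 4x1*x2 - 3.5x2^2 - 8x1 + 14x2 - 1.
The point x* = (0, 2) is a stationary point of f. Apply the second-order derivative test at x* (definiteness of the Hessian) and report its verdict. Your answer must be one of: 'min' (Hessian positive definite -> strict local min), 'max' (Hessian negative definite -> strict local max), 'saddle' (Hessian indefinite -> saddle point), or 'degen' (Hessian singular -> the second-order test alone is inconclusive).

Compute the Hessian H = grad^2 f:
  H = [[-8, 4], [4, -7]]
Verify stationarity: grad f(x*) = H x* + g = (0, 0).
Eigenvalues of H: -11.5311, -3.4689.
Both eigenvalues < 0, so H is negative definite -> x* is a strict local max.

max


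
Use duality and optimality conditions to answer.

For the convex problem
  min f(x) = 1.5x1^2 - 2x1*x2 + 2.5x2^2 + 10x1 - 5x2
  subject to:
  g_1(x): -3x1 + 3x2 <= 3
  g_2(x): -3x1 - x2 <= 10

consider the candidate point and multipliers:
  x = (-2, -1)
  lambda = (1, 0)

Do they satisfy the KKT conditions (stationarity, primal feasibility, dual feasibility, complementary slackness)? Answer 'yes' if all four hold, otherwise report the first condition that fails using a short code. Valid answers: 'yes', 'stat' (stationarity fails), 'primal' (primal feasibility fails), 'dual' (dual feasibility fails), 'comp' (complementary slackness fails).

Gradient of f: grad f(x) = Q x + c = (6, -6)
Constraint values g_i(x) = a_i^T x - b_i:
  g_1((-2, -1)) = 0
  g_2((-2, -1)) = -3
Stationarity residual: grad f(x) + sum_i lambda_i a_i = (3, -3)
  -> stationarity FAILS
Primal feasibility (all g_i <= 0): OK
Dual feasibility (all lambda_i >= 0): OK
Complementary slackness (lambda_i * g_i(x) = 0 for all i): OK

Verdict: the first failing condition is stationarity -> stat.

stat


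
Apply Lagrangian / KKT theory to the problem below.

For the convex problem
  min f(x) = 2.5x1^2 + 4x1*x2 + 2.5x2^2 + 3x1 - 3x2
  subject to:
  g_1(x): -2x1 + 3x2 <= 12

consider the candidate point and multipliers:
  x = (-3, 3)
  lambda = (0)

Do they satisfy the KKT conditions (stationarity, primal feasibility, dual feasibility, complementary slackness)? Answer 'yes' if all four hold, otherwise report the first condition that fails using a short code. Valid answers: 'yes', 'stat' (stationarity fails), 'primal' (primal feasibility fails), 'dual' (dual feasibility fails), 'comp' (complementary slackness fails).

Gradient of f: grad f(x) = Q x + c = (0, 0)
Constraint values g_i(x) = a_i^T x - b_i:
  g_1((-3, 3)) = 3
Stationarity residual: grad f(x) + sum_i lambda_i a_i = (0, 0)
  -> stationarity OK
Primal feasibility (all g_i <= 0): FAILS
Dual feasibility (all lambda_i >= 0): OK
Complementary slackness (lambda_i * g_i(x) = 0 for all i): OK

Verdict: the first failing condition is primal_feasibility -> primal.

primal


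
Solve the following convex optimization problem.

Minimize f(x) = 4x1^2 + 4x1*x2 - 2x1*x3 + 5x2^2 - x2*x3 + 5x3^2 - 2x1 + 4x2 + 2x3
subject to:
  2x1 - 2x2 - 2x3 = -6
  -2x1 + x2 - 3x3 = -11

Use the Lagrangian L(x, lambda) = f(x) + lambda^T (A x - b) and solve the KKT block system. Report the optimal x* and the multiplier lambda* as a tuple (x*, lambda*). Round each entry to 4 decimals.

Form the Lagrangian:
  L(x, lambda) = (1/2) x^T Q x + c^T x + lambda^T (A x - b)
Stationarity (grad_x L = 0): Q x + c + A^T lambda = 0.
Primal feasibility: A x = b.

This gives the KKT block system:
  [ Q   A^T ] [ x     ]   [-c ]
  [ A    0  ] [ lambda ] = [ b ]

Solving the linear system:
  x*      = (0.7247, 0.4059, 3.3188)
  lambda* = (7.0314, 6.4233)
  f(x*)   = 59.8284

x* = (0.7247, 0.4059, 3.3188), lambda* = (7.0314, 6.4233)


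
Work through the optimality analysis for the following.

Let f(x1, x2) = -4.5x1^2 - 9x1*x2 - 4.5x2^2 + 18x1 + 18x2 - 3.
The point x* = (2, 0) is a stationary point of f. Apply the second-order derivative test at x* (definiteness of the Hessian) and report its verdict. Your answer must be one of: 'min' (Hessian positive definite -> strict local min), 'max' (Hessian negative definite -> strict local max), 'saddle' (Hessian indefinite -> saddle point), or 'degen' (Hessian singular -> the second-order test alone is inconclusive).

Compute the Hessian H = grad^2 f:
  H = [[-9, -9], [-9, -9]]
Verify stationarity: grad f(x*) = H x* + g = (0, 0).
Eigenvalues of H: -18, 0.
H has a zero eigenvalue (singular; negative semidefinite but not definite), so H is neither positive definite, negative definite, nor indefinite. The second-order test alone is inconclusive -> degen.
(Indeed, f is constant along the null direction of H through x*, so x* is not a strict local extremum.)

degen


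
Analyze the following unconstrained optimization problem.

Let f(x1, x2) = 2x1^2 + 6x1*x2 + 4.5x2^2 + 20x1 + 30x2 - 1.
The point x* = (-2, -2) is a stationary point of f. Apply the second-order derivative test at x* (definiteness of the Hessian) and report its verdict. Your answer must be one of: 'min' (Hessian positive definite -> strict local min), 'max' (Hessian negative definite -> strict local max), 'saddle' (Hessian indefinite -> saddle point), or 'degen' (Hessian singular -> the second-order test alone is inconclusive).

Compute the Hessian H = grad^2 f:
  H = [[4, 6], [6, 9]]
Verify stationarity: grad f(x*) = H x* + g = (0, 0).
Eigenvalues of H: 0, 13.
H has a zero eigenvalue (singular; positive semidefinite but not definite), so H is neither positive definite, negative definite, nor indefinite. The second-order test alone is inconclusive -> degen.
(Indeed, f is constant along the null direction of H through x*, so x* is not a strict local extremum.)

degen


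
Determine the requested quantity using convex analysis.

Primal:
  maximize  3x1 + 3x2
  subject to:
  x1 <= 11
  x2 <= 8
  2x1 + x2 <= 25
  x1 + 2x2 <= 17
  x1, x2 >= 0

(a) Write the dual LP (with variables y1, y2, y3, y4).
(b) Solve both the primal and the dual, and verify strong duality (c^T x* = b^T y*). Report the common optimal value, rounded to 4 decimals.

The standard primal-dual pair for 'max c^T x s.t. A x <= b, x >= 0' is:
  Dual:  min b^T y  s.t.  A^T y >= c,  y >= 0.

So the dual LP is:
  minimize  11y1 + 8y2 + 25y3 + 17y4
  subject to:
    y1 + 2y3 + y4 >= 3
    y2 + y3 + 2y4 >= 3
    y1, y2, y3, y4 >= 0

Solving the primal: x* = (11, 3).
  primal value c^T x* = 42.
Solving the dual: y* = (0, 0, 1, 1).
  dual value b^T y* = 42.
Strong duality: c^T x* = b^T y*. Confirmed.

42


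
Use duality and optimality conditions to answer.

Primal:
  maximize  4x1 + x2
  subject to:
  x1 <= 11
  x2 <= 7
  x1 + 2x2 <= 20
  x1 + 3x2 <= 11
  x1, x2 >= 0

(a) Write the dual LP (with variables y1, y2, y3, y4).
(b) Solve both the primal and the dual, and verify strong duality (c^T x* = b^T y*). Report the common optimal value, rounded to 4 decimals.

The standard primal-dual pair for 'max c^T x s.t. A x <= b, x >= 0' is:
  Dual:  min b^T y  s.t.  A^T y >= c,  y >= 0.

So the dual LP is:
  minimize  11y1 + 7y2 + 20y3 + 11y4
  subject to:
    y1 + y3 + y4 >= 4
    y2 + 2y3 + 3y4 >= 1
    y1, y2, y3, y4 >= 0

Solving the primal: x* = (11, 0).
  primal value c^T x* = 44.
Solving the dual: y* = (3.6667, 0, 0, 0.3333).
  dual value b^T y* = 44.
Strong duality: c^T x* = b^T y*. Confirmed.

44


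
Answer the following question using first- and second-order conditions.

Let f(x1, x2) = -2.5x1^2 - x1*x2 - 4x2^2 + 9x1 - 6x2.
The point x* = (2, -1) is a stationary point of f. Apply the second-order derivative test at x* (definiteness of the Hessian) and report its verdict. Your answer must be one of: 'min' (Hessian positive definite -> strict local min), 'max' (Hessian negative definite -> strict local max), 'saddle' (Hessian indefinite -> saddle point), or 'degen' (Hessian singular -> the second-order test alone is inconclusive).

Compute the Hessian H = grad^2 f:
  H = [[-5, -1], [-1, -8]]
Verify stationarity: grad f(x*) = H x* + g = (0, 0).
Eigenvalues of H: -8.3028, -4.6972.
Both eigenvalues < 0, so H is negative definite -> x* is a strict local max.

max


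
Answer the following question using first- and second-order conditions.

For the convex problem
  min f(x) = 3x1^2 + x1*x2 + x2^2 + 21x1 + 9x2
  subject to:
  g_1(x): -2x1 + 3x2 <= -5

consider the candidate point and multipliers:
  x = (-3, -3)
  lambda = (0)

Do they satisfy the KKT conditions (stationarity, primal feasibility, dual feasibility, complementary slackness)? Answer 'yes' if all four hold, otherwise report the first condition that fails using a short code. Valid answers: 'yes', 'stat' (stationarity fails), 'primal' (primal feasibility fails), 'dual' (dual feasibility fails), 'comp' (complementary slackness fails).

Gradient of f: grad f(x) = Q x + c = (0, 0)
Constraint values g_i(x) = a_i^T x - b_i:
  g_1((-3, -3)) = 2
Stationarity residual: grad f(x) + sum_i lambda_i a_i = (0, 0)
  -> stationarity OK
Primal feasibility (all g_i <= 0): FAILS
Dual feasibility (all lambda_i >= 0): OK
Complementary slackness (lambda_i * g_i(x) = 0 for all i): OK

Verdict: the first failing condition is primal_feasibility -> primal.

primal


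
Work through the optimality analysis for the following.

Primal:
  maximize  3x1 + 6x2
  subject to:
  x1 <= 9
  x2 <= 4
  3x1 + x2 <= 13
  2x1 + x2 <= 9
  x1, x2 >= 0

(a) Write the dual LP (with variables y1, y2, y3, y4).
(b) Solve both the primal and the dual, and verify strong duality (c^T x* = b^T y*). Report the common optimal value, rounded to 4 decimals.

The standard primal-dual pair for 'max c^T x s.t. A x <= b, x >= 0' is:
  Dual:  min b^T y  s.t.  A^T y >= c,  y >= 0.

So the dual LP is:
  minimize  9y1 + 4y2 + 13y3 + 9y4
  subject to:
    y1 + 3y3 + 2y4 >= 3
    y2 + y3 + y4 >= 6
    y1, y2, y3, y4 >= 0

Solving the primal: x* = (2.5, 4).
  primal value c^T x* = 31.5.
Solving the dual: y* = (0, 4.5, 0, 1.5).
  dual value b^T y* = 31.5.
Strong duality: c^T x* = b^T y*. Confirmed.

31.5


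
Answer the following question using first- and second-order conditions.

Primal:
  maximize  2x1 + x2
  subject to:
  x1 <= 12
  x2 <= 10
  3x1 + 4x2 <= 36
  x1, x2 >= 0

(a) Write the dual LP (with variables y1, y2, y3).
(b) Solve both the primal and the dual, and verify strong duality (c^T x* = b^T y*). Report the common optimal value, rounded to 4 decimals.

The standard primal-dual pair for 'max c^T x s.t. A x <= b, x >= 0' is:
  Dual:  min b^T y  s.t.  A^T y >= c,  y >= 0.

So the dual LP is:
  minimize  12y1 + 10y2 + 36y3
  subject to:
    y1 + 3y3 >= 2
    y2 + 4y3 >= 1
    y1, y2, y3 >= 0

Solving the primal: x* = (12, 0).
  primal value c^T x* = 24.
Solving the dual: y* = (1.25, 0, 0.25).
  dual value b^T y* = 24.
Strong duality: c^T x* = b^T y*. Confirmed.

24


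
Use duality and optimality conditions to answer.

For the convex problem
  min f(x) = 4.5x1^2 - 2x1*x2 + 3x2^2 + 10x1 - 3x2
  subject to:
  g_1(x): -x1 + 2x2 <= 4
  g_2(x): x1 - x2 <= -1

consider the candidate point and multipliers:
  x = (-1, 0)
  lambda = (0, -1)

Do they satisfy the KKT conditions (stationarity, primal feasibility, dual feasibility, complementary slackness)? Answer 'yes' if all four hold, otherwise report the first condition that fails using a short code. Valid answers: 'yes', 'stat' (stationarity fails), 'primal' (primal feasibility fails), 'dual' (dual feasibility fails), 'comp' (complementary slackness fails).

Gradient of f: grad f(x) = Q x + c = (1, -1)
Constraint values g_i(x) = a_i^T x - b_i:
  g_1((-1, 0)) = -3
  g_2((-1, 0)) = 0
Stationarity residual: grad f(x) + sum_i lambda_i a_i = (0, 0)
  -> stationarity OK
Primal feasibility (all g_i <= 0): OK
Dual feasibility (all lambda_i >= 0): FAILS
Complementary slackness (lambda_i * g_i(x) = 0 for all i): OK

Verdict: the first failing condition is dual_feasibility -> dual.

dual


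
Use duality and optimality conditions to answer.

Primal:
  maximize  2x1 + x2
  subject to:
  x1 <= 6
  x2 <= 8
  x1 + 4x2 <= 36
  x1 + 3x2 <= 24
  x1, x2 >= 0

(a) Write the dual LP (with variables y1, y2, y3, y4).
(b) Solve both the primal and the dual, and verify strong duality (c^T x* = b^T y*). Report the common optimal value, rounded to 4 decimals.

The standard primal-dual pair for 'max c^T x s.t. A x <= b, x >= 0' is:
  Dual:  min b^T y  s.t.  A^T y >= c,  y >= 0.

So the dual LP is:
  minimize  6y1 + 8y2 + 36y3 + 24y4
  subject to:
    y1 + y3 + y4 >= 2
    y2 + 4y3 + 3y4 >= 1
    y1, y2, y3, y4 >= 0

Solving the primal: x* = (6, 6).
  primal value c^T x* = 18.
Solving the dual: y* = (1.6667, 0, 0, 0.3333).
  dual value b^T y* = 18.
Strong duality: c^T x* = b^T y*. Confirmed.

18


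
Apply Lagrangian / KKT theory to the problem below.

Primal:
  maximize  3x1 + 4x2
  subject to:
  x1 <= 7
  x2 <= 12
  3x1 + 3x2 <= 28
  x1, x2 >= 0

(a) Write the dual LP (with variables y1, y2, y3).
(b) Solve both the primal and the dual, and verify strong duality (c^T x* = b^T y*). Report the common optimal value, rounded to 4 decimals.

The standard primal-dual pair for 'max c^T x s.t. A x <= b, x >= 0' is:
  Dual:  min b^T y  s.t.  A^T y >= c,  y >= 0.

So the dual LP is:
  minimize  7y1 + 12y2 + 28y3
  subject to:
    y1 + 3y3 >= 3
    y2 + 3y3 >= 4
    y1, y2, y3 >= 0

Solving the primal: x* = (0, 9.3333).
  primal value c^T x* = 37.3333.
Solving the dual: y* = (0, 0, 1.3333).
  dual value b^T y* = 37.3333.
Strong duality: c^T x* = b^T y*. Confirmed.

37.3333


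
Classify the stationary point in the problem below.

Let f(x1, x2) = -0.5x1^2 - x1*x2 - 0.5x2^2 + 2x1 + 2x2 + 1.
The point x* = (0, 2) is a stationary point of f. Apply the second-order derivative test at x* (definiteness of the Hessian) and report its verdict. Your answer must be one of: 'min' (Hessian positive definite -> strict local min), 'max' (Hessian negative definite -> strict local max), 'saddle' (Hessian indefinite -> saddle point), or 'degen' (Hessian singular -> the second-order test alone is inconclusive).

Compute the Hessian H = grad^2 f:
  H = [[-1, -1], [-1, -1]]
Verify stationarity: grad f(x*) = H x* + g = (0, 0).
Eigenvalues of H: -2, 0.
H has a zero eigenvalue (singular; negative semidefinite but not definite), so H is neither positive definite, negative definite, nor indefinite. The second-order test alone is inconclusive -> degen.
(Indeed, f is constant along the null direction of H through x*, so x* is not a strict local extremum.)

degen


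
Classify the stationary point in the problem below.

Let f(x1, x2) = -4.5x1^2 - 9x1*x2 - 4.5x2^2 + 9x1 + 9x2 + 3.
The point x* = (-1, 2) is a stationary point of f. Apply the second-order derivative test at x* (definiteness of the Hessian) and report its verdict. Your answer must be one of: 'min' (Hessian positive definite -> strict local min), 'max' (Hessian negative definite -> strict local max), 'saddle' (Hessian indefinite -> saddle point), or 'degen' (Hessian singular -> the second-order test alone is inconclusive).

Compute the Hessian H = grad^2 f:
  H = [[-9, -9], [-9, -9]]
Verify stationarity: grad f(x*) = H x* + g = (0, 0).
Eigenvalues of H: -18, 0.
H has a zero eigenvalue (singular; negative semidefinite but not definite), so H is neither positive definite, negative definite, nor indefinite. The second-order test alone is inconclusive -> degen.
(Indeed, f is constant along the null direction of H through x*, so x* is not a strict local extremum.)

degen


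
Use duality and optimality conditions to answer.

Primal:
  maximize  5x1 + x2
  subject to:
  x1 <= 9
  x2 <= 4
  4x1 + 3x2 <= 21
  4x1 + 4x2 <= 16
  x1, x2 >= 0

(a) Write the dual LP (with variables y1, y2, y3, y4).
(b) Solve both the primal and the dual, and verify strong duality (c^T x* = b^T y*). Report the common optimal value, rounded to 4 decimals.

The standard primal-dual pair for 'max c^T x s.t. A x <= b, x >= 0' is:
  Dual:  min b^T y  s.t.  A^T y >= c,  y >= 0.

So the dual LP is:
  minimize  9y1 + 4y2 + 21y3 + 16y4
  subject to:
    y1 + 4y3 + 4y4 >= 5
    y2 + 3y3 + 4y4 >= 1
    y1, y2, y3, y4 >= 0

Solving the primal: x* = (4, 0).
  primal value c^T x* = 20.
Solving the dual: y* = (0, 0, 0, 1.25).
  dual value b^T y* = 20.
Strong duality: c^T x* = b^T y*. Confirmed.

20


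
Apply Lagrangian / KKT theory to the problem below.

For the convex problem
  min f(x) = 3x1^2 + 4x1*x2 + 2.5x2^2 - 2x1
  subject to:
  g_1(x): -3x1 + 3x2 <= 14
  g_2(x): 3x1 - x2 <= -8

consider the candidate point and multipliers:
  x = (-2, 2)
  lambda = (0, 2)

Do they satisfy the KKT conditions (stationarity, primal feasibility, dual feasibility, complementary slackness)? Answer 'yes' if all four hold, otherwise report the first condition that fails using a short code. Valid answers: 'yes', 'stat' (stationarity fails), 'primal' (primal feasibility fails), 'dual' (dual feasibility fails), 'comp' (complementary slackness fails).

Gradient of f: grad f(x) = Q x + c = (-6, 2)
Constraint values g_i(x) = a_i^T x - b_i:
  g_1((-2, 2)) = -2
  g_2((-2, 2)) = 0
Stationarity residual: grad f(x) + sum_i lambda_i a_i = (0, 0)
  -> stationarity OK
Primal feasibility (all g_i <= 0): OK
Dual feasibility (all lambda_i >= 0): OK
Complementary slackness (lambda_i * g_i(x) = 0 for all i): OK

Verdict: yes, KKT holds.

yes


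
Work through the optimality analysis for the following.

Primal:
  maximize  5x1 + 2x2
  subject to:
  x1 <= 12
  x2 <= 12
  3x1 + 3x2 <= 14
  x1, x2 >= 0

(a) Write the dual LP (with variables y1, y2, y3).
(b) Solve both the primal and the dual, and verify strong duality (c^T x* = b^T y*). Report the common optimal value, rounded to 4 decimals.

The standard primal-dual pair for 'max c^T x s.t. A x <= b, x >= 0' is:
  Dual:  min b^T y  s.t.  A^T y >= c,  y >= 0.

So the dual LP is:
  minimize  12y1 + 12y2 + 14y3
  subject to:
    y1 + 3y3 >= 5
    y2 + 3y3 >= 2
    y1, y2, y3 >= 0

Solving the primal: x* = (4.6667, 0).
  primal value c^T x* = 23.3333.
Solving the dual: y* = (0, 0, 1.6667).
  dual value b^T y* = 23.3333.
Strong duality: c^T x* = b^T y*. Confirmed.

23.3333


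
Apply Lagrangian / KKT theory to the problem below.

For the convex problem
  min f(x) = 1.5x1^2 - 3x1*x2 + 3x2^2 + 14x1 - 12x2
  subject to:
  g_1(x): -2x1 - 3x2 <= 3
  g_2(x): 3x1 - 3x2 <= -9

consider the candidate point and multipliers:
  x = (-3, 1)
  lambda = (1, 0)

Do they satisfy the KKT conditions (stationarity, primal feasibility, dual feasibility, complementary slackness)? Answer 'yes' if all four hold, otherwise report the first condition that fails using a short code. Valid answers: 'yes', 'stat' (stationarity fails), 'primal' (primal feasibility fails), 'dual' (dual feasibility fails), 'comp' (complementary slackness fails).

Gradient of f: grad f(x) = Q x + c = (2, 3)
Constraint values g_i(x) = a_i^T x - b_i:
  g_1((-3, 1)) = 0
  g_2((-3, 1)) = -3
Stationarity residual: grad f(x) + sum_i lambda_i a_i = (0, 0)
  -> stationarity OK
Primal feasibility (all g_i <= 0): OK
Dual feasibility (all lambda_i >= 0): OK
Complementary slackness (lambda_i * g_i(x) = 0 for all i): OK

Verdict: yes, KKT holds.

yes


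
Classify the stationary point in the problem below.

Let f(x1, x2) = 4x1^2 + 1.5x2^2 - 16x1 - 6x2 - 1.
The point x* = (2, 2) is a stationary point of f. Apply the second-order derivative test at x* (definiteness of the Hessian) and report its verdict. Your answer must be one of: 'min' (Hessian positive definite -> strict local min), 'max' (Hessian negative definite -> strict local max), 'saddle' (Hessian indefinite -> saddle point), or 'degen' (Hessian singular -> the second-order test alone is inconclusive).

Compute the Hessian H = grad^2 f:
  H = [[8, 0], [0, 3]]
Verify stationarity: grad f(x*) = H x* + g = (0, 0).
Eigenvalues of H: 3, 8.
Both eigenvalues > 0, so H is positive definite -> x* is a strict local min.

min


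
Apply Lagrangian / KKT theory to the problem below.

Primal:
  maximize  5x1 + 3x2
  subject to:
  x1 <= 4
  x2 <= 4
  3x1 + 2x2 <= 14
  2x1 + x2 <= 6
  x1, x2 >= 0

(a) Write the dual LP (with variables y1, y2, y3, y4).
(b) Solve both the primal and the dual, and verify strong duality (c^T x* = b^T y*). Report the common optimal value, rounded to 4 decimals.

The standard primal-dual pair for 'max c^T x s.t. A x <= b, x >= 0' is:
  Dual:  min b^T y  s.t.  A^T y >= c,  y >= 0.

So the dual LP is:
  minimize  4y1 + 4y2 + 14y3 + 6y4
  subject to:
    y1 + 3y3 + 2y4 >= 5
    y2 + 2y3 + y4 >= 3
    y1, y2, y3, y4 >= 0

Solving the primal: x* = (1, 4).
  primal value c^T x* = 17.
Solving the dual: y* = (0, 0.5, 0, 2.5).
  dual value b^T y* = 17.
Strong duality: c^T x* = b^T y*. Confirmed.

17


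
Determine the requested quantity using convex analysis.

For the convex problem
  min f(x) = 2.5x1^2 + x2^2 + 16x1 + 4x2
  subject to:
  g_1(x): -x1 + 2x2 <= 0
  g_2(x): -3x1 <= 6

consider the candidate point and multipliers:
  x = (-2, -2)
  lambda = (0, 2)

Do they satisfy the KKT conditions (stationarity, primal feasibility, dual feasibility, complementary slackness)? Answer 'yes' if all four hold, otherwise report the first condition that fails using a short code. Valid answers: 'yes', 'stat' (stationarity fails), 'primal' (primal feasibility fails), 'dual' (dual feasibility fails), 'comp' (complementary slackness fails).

Gradient of f: grad f(x) = Q x + c = (6, 0)
Constraint values g_i(x) = a_i^T x - b_i:
  g_1((-2, -2)) = -2
  g_2((-2, -2)) = 0
Stationarity residual: grad f(x) + sum_i lambda_i a_i = (0, 0)
  -> stationarity OK
Primal feasibility (all g_i <= 0): OK
Dual feasibility (all lambda_i >= 0): OK
Complementary slackness (lambda_i * g_i(x) = 0 for all i): OK

Verdict: yes, KKT holds.

yes


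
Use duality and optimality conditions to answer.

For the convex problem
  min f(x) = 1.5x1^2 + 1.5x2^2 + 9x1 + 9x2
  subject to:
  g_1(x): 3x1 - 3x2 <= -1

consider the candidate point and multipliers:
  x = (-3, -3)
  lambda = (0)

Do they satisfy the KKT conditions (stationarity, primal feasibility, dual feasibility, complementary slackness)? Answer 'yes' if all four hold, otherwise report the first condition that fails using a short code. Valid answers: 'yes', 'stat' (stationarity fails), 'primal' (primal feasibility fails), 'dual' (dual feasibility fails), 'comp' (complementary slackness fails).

Gradient of f: grad f(x) = Q x + c = (0, 0)
Constraint values g_i(x) = a_i^T x - b_i:
  g_1((-3, -3)) = 1
Stationarity residual: grad f(x) + sum_i lambda_i a_i = (0, 0)
  -> stationarity OK
Primal feasibility (all g_i <= 0): FAILS
Dual feasibility (all lambda_i >= 0): OK
Complementary slackness (lambda_i * g_i(x) = 0 for all i): OK

Verdict: the first failing condition is primal_feasibility -> primal.

primal
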